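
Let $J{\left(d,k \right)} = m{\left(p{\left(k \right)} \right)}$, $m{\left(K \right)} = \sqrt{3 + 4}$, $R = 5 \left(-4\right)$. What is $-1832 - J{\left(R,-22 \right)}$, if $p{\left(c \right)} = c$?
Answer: $-1832 - \sqrt{7} \approx -1834.6$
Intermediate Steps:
$R = -20$
$m{\left(K \right)} = \sqrt{7}$
$J{\left(d,k \right)} = \sqrt{7}$
$-1832 - J{\left(R,-22 \right)} = -1832 - \sqrt{7}$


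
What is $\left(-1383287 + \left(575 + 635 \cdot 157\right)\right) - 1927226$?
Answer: $-3210243$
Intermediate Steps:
$\left(-1383287 + \left(575 + 635 \cdot 157\right)\right) - 1927226 = \left(-1383287 + \left(575 + 99695\right)\right) - 1927226 = \left(-1383287 + 100270\right) - 1927226 = -1283017 - 1927226 = -3210243$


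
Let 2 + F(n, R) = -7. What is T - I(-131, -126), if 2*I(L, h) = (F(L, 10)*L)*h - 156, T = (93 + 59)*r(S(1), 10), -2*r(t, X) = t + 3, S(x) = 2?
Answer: 73975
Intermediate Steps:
F(n, R) = -9 (F(n, R) = -2 - 7 = -9)
r(t, X) = -3/2 - t/2 (r(t, X) = -(t + 3)/2 = -(3 + t)/2 = -3/2 - t/2)
T = -380 (T = (93 + 59)*(-3/2 - 1/2*2) = 152*(-3/2 - 1) = 152*(-5/2) = -380)
I(L, h) = -78 - 9*L*h/2 (I(L, h) = ((-9*L)*h - 156)/2 = (-9*L*h - 156)/2 = (-156 - 9*L*h)/2 = -78 - 9*L*h/2)
T - I(-131, -126) = -380 - (-78 - 9/2*(-131)*(-126)) = -380 - (-78 - 74277) = -380 - 1*(-74355) = -380 + 74355 = 73975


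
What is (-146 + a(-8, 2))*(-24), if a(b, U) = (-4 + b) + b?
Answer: 3984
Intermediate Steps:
a(b, U) = -4 + 2*b
(-146 + a(-8, 2))*(-24) = (-146 + (-4 + 2*(-8)))*(-24) = (-146 + (-4 - 16))*(-24) = (-146 - 20)*(-24) = -166*(-24) = 3984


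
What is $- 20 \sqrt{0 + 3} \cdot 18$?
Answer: $- 360 \sqrt{3} \approx -623.54$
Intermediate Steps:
$- 20 \sqrt{0 + 3} \cdot 18 = - 20 \sqrt{3} \cdot 18 = - 360 \sqrt{3}$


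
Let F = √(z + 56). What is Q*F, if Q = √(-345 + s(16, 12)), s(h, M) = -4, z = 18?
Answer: I*√25826 ≈ 160.7*I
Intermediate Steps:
F = √74 (F = √(18 + 56) = √74 ≈ 8.6023)
Q = I*√349 (Q = √(-345 - 4) = √(-349) = I*√349 ≈ 18.682*I)
Q*F = (I*√349)*√74 = I*√25826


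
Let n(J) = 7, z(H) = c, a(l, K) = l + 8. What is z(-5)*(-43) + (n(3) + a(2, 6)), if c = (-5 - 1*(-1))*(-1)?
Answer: -155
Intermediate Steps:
a(l, K) = 8 + l
c = 4 (c = (-5 + 1)*(-1) = -4*(-1) = 4)
z(H) = 4
z(-5)*(-43) + (n(3) + a(2, 6)) = 4*(-43) + (7 + (8 + 2)) = -172 + (7 + 10) = -172 + 17 = -155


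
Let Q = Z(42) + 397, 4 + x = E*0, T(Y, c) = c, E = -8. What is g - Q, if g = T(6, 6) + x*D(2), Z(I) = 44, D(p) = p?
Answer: -443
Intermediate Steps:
x = -4 (x = -4 - 8*0 = -4 + 0 = -4)
g = -2 (g = 6 - 4*2 = 6 - 8 = -2)
Q = 441 (Q = 44 + 397 = 441)
g - Q = -2 - 1*441 = -2 - 441 = -443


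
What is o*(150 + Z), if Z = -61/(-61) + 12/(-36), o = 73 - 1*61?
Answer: 1808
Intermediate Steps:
o = 12 (o = 73 - 61 = 12)
Z = ⅔ (Z = -61*(-1/61) + 12*(-1/36) = 1 - ⅓ = ⅔ ≈ 0.66667)
o*(150 + Z) = 12*(150 + ⅔) = 12*(452/3) = 1808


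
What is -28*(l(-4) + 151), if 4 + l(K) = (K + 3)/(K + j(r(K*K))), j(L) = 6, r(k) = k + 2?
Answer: -4102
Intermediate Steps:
r(k) = 2 + k
l(K) = -4 + (3 + K)/(6 + K) (l(K) = -4 + (K + 3)/(K + 6) = -4 + (3 + K)/(6 + K))
-28*(l(-4) + 151) = -28*(3*(-7 - 1*(-4))/(6 - 4) + 151) = -28*(3*(-7 + 4)/2 + 151) = -28*(3*(½)*(-3) + 151) = -28*(-9/2 + 151) = -28*293/2 = -4102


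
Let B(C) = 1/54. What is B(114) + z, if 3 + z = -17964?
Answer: -970217/54 ≈ -17967.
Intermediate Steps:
z = -17967 (z = -3 - 17964 = -17967)
B(C) = 1/54
B(114) + z = 1/54 - 17967 = -970217/54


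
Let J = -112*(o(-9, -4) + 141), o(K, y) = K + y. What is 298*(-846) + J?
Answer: -266444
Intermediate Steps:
J = -14336 (J = -112*((-9 - 4) + 141) = -112*(-13 + 141) = -112*128 = -14336)
298*(-846) + J = 298*(-846) - 14336 = -252108 - 14336 = -266444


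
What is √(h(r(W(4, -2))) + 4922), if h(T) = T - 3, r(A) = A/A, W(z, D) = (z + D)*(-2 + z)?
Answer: 2*√1230 ≈ 70.143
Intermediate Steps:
W(z, D) = (-2 + z)*(D + z) (W(z, D) = (D + z)*(-2 + z) = (-2 + z)*(D + z))
r(A) = 1
h(T) = -3 + T
√(h(r(W(4, -2))) + 4922) = √((-3 + 1) + 4922) = √(-2 + 4922) = √4920 = 2*√1230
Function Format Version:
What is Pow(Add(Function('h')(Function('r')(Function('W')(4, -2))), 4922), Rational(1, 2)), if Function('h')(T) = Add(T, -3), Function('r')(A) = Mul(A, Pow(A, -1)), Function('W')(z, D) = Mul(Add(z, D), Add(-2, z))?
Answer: Mul(2, Pow(1230, Rational(1, 2))) ≈ 70.143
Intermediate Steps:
Function('W')(z, D) = Mul(Add(-2, z), Add(D, z)) (Function('W')(z, D) = Mul(Add(D, z), Add(-2, z)) = Mul(Add(-2, z), Add(D, z)))
Function('r')(A) = 1
Function('h')(T) = Add(-3, T)
Pow(Add(Function('h')(Function('r')(Function('W')(4, -2))), 4922), Rational(1, 2)) = Pow(Add(Add(-3, 1), 4922), Rational(1, 2)) = Pow(Add(-2, 4922), Rational(1, 2)) = Pow(4920, Rational(1, 2)) = Mul(2, Pow(1230, Rational(1, 2)))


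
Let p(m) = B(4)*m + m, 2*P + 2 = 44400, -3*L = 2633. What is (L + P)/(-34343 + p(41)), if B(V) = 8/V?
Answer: -15991/25665 ≈ -0.62307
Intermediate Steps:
L = -2633/3 (L = -1/3*2633 = -2633/3 ≈ -877.67)
P = 22199 (P = -1 + (1/2)*44400 = -1 + 22200 = 22199)
p(m) = 3*m (p(m) = (8/4)*m + m = (8*(1/4))*m + m = 2*m + m = 3*m)
(L + P)/(-34343 + p(41)) = (-2633/3 + 22199)/(-34343 + 3*41) = 63964/(3*(-34343 + 123)) = (63964/3)/(-34220) = (63964/3)*(-1/34220) = -15991/25665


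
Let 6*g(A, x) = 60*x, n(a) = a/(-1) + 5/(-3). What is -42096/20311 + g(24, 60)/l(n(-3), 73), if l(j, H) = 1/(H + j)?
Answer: 905828504/20311 ≈ 44598.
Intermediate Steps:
n(a) = -5/3 - a (n(a) = a*(-1) + 5*(-1/3) = -a - 5/3 = -5/3 - a)
g(A, x) = 10*x (g(A, x) = (60*x)/6 = 10*x)
-42096/20311 + g(24, 60)/l(n(-3), 73) = -42096/20311 + (10*60)/(1/(73 + (-5/3 - 1*(-3)))) = -42096*1/20311 + 600/(1/(73 + (-5/3 + 3))) = -42096/20311 + 600/(1/(73 + 4/3)) = -42096/20311 + 600/(1/(223/3)) = -42096/20311 + 600/(3/223) = -42096/20311 + 600*(223/3) = -42096/20311 + 44600 = 905828504/20311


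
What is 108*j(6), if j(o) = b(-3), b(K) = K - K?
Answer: 0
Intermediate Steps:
b(K) = 0
j(o) = 0
108*j(6) = 108*0 = 0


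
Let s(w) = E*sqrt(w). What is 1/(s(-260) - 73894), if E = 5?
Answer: -36947/2730164868 - 5*I*sqrt(65)/2730164868 ≈ -1.3533e-5 - 1.4765e-8*I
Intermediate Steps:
s(w) = 5*sqrt(w)
1/(s(-260) - 73894) = 1/(5*sqrt(-260) - 73894) = 1/(5*(2*I*sqrt(65)) - 73894) = 1/(10*I*sqrt(65) - 73894) = 1/(-73894 + 10*I*sqrt(65))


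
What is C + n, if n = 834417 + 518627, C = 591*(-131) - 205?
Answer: 1275418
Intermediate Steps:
C = -77626 (C = -77421 - 205 = -77626)
n = 1353044
C + n = -77626 + 1353044 = 1275418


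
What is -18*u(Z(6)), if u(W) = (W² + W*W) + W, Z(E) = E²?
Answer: -47304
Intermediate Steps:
u(W) = W + 2*W² (u(W) = (W² + W²) + W = 2*W² + W = W + 2*W²)
-18*u(Z(6)) = -18*6²*(1 + 2*6²) = -648*(1 + 2*36) = -648*(1 + 72) = -648*73 = -18*2628 = -47304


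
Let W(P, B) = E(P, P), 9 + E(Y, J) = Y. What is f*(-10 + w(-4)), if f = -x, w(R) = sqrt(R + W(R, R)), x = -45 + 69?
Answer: 240 - 24*I*sqrt(17) ≈ 240.0 - 98.955*I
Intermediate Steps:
E(Y, J) = -9 + Y
x = 24
W(P, B) = -9 + P
w(R) = sqrt(-9 + 2*R) (w(R) = sqrt(R + (-9 + R)) = sqrt(-9 + 2*R))
f = -24 (f = -1*24 = -24)
f*(-10 + w(-4)) = -24*(-10 + sqrt(-9 + 2*(-4))) = -24*(-10 + sqrt(-9 - 8)) = -24*(-10 + sqrt(-17)) = -24*(-10 + I*sqrt(17)) = 240 - 24*I*sqrt(17)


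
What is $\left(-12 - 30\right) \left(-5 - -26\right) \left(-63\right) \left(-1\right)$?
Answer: $-55566$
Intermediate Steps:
$\left(-12 - 30\right) \left(-5 - -26\right) \left(-63\right) \left(-1\right) = - 42 \left(-5 + 26\right) \left(-63\right) \left(-1\right) = \left(-42\right) 21 \left(-63\right) \left(-1\right) = \left(-882\right) \left(-63\right) \left(-1\right) = 55566 \left(-1\right) = -55566$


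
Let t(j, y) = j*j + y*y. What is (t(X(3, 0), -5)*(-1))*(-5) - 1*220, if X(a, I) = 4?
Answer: -15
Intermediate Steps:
t(j, y) = j² + y²
(t(X(3, 0), -5)*(-1))*(-5) - 1*220 = ((4² + (-5)²)*(-1))*(-5) - 1*220 = ((16 + 25)*(-1))*(-5) - 220 = (41*(-1))*(-5) - 220 = -41*(-5) - 220 = 205 - 220 = -15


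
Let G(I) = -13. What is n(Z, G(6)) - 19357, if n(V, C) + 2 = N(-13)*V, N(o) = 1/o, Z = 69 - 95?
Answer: -19357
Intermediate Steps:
Z = -26
N(o) = 1/o
n(V, C) = -2 - V/13 (n(V, C) = -2 + V/(-13) = -2 - V/13)
n(Z, G(6)) - 19357 = (-2 - 1/13*(-26)) - 19357 = (-2 + 2) - 19357 = 0 - 19357 = -19357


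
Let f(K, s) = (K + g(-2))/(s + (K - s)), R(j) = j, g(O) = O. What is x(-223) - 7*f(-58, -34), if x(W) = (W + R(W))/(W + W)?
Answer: -181/29 ≈ -6.2414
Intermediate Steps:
f(K, s) = (-2 + K)/K (f(K, s) = (K - 2)/(s + (K - s)) = (-2 + K)/K)
x(W) = 1 (x(W) = (W + W)/(W + W) = (2*W)/((2*W)) = (2*W)*(1/(2*W)) = 1)
x(-223) - 7*f(-58, -34) = 1 - 7*(-2 - 58)/(-58) = 1 - (-7)*(-60)/58 = 1 - 7*30/29 = 1 - 210/29 = -181/29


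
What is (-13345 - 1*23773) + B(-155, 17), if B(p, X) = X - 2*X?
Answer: -37135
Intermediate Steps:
B(p, X) = -X
(-13345 - 1*23773) + B(-155, 17) = (-13345 - 1*23773) - 1*17 = (-13345 - 23773) - 17 = -37118 - 17 = -37135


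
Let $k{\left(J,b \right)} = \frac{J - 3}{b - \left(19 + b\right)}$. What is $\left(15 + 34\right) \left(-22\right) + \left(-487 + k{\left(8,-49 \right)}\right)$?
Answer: $- \frac{29740}{19} \approx -1565.3$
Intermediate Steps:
$k{\left(J,b \right)} = \frac{3}{19} - \frac{J}{19}$ ($k{\left(J,b \right)} = \frac{-3 + J}{-19} = \left(-3 + J\right) \left(- \frac{1}{19}\right) = \frac{3}{19} - \frac{J}{19}$)
$\left(15 + 34\right) \left(-22\right) + \left(-487 + k{\left(8,-49 \right)}\right) = \left(15 + 34\right) \left(-22\right) + \left(-487 + \left(\frac{3}{19} - \frac{8}{19}\right)\right) = 49 \left(-22\right) + \left(-487 + \left(\frac{3}{19} - \frac{8}{19}\right)\right) = -1078 - \frac{9258}{19} = - \frac{29740}{19}$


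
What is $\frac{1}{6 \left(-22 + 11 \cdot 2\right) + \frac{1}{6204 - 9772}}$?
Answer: $-3568$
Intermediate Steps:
$\frac{1}{6 \left(-22 + 11 \cdot 2\right) + \frac{1}{6204 - 9772}} = \frac{1}{6 \left(-22 + 22\right) + \frac{1}{-3568}} = \frac{1}{6 \cdot 0 - \frac{1}{3568}} = \frac{1}{0 - \frac{1}{3568}} = \frac{1}{- \frac{1}{3568}} = -3568$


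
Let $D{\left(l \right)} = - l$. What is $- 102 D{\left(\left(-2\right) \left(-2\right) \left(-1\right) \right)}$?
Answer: $-408$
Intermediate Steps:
$- 102 D{\left(\left(-2\right) \left(-2\right) \left(-1\right) \right)} = - 102 \left(- \left(-2\right) \left(-2\right) \left(-1\right)\right) = - 102 \left(- 4 \left(-1\right)\right) = - 102 \left(\left(-1\right) \left(-4\right)\right) = \left(-102\right) 4 = -408$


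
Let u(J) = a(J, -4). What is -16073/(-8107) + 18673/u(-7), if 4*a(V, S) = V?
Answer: -605415533/56749 ≈ -10668.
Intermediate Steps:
a(V, S) = V/4
u(J) = J/4
-16073/(-8107) + 18673/u(-7) = -16073/(-8107) + 18673/(((1/4)*(-7))) = -16073*(-1/8107) + 18673/(-7/4) = 16073/8107 + 18673*(-4/7) = 16073/8107 - 74692/7 = -605415533/56749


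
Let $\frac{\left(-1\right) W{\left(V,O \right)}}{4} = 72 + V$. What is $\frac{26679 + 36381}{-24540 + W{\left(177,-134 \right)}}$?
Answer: $- \frac{5255}{2128} \approx -2.4695$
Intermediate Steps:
$W{\left(V,O \right)} = -288 - 4 V$ ($W{\left(V,O \right)} = - 4 \left(72 + V\right) = -288 - 4 V$)
$\frac{26679 + 36381}{-24540 + W{\left(177,-134 \right)}} = \frac{26679 + 36381}{-24540 - 996} = \frac{63060}{-24540 - 996} = \frac{63060}{-25536} = 63060 \left(- \frac{1}{25536}\right) = - \frac{5255}{2128}$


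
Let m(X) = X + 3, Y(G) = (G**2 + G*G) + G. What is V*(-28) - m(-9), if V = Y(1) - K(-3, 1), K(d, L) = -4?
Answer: -190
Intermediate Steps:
Y(G) = G + 2*G**2 (Y(G) = (G**2 + G**2) + G = 2*G**2 + G = G + 2*G**2)
V = 7 (V = 1*(1 + 2*1) - 1*(-4) = 1*(1 + 2) + 4 = 1*3 + 4 = 3 + 4 = 7)
m(X) = 3 + X
V*(-28) - m(-9) = 7*(-28) - (3 - 9) = -196 - 1*(-6) = -196 + 6 = -190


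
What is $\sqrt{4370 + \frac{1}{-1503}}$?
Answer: $\frac{\sqrt{1096874203}}{501} \approx 66.106$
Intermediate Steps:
$\sqrt{4370 + \frac{1}{-1503}} = \sqrt{4370 - \frac{1}{1503}} = \sqrt{\frac{6568109}{1503}} = \frac{\sqrt{1096874203}}{501}$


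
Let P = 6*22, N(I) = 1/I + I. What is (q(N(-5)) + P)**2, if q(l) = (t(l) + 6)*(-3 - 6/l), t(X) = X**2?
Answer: 532501776/105625 ≈ 5041.4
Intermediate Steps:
N(I) = I + 1/I
P = 132
q(l) = (-3 - 6/l)*(6 + l**2) (q(l) = (l**2 + 6)*(-3 - 6/l) = (6 + l**2)*(-3 - 6/l) = (-3 - 6/l)*(6 + l**2))
(q(N(-5)) + P)**2 = ((-18 - 36/(-5 + 1/(-5)) - 6*(-5 + 1/(-5)) - 3*(-5 + 1/(-5))**2) + 132)**2 = ((-18 - 36/(-5 - 1/5) - 6*(-5 - 1/5) - 3*(-5 - 1/5)**2) + 132)**2 = ((-18 - 36/(-26/5) - 6*(-26/5) - 3*(-26/5)**2) + 132)**2 = ((-18 - 36*(-5/26) + 156/5 - 3*676/25) + 132)**2 = ((-18 + 90/13 + 156/5 - 2028/25) + 132)**2 = (-19824/325 + 132)**2 = (23076/325)**2 = 532501776/105625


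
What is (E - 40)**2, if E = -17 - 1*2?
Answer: 3481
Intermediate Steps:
E = -19 (E = -17 - 2 = -19)
(E - 40)**2 = (-19 - 40)**2 = (-59)**2 = 3481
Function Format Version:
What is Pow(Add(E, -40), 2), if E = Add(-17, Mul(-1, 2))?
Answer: 3481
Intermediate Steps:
E = -19 (E = Add(-17, -2) = -19)
Pow(Add(E, -40), 2) = Pow(Add(-19, -40), 2) = Pow(-59, 2) = 3481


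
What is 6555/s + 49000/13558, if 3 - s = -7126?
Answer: 219096845/48327491 ≈ 4.5336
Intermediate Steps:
s = 7129 (s = 3 - 1*(-7126) = 3 + 7126 = 7129)
6555/s + 49000/13558 = 6555/7129 + 49000/13558 = 6555*(1/7129) + 49000*(1/13558) = 6555/7129 + 24500/6779 = 219096845/48327491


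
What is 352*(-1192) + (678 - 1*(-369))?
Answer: -418537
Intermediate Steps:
352*(-1192) + (678 - 1*(-369)) = -419584 + (678 + 369) = -419584 + 1047 = -418537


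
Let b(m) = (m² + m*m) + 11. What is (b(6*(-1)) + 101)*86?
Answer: 15824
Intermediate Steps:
b(m) = 11 + 2*m² (b(m) = (m² + m²) + 11 = 2*m² + 11 = 11 + 2*m²)
(b(6*(-1)) + 101)*86 = ((11 + 2*(6*(-1))²) + 101)*86 = ((11 + 2*(-6)²) + 101)*86 = ((11 + 2*36) + 101)*86 = ((11 + 72) + 101)*86 = (83 + 101)*86 = 184*86 = 15824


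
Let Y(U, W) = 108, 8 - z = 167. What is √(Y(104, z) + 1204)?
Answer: 4*√82 ≈ 36.222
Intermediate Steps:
z = -159 (z = 8 - 1*167 = 8 - 167 = -159)
√(Y(104, z) + 1204) = √(108 + 1204) = √1312 = 4*√82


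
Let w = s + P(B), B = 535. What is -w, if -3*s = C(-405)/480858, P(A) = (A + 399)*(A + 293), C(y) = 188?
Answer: -557808743930/721287 ≈ -7.7335e+5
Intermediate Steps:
P(A) = (293 + A)*(399 + A) (P(A) = (399 + A)*(293 + A) = (293 + A)*(399 + A))
s = -94/721287 (s = -188/(3*480858) = -1/3*94/240429 = -94/721287 ≈ -0.00013032)
w = 557808743930/721287 (w = -94/721287 + (116907 + 535**2 + 692*535) = -94/721287 + (116907 + 286225 + 370220) = -94/721287 + 773352 = 557808743930/721287 ≈ 7.7335e+5)
-w = -1*557808743930/721287 = -557808743930/721287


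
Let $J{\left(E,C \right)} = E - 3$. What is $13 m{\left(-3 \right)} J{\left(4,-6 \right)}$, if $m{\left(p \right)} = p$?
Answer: $-39$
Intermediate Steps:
$J{\left(E,C \right)} = -3 + E$
$13 m{\left(-3 \right)} J{\left(4,-6 \right)} = 13 \left(-3\right) \left(-3 + 4\right) = \left(-39\right) 1 = -39$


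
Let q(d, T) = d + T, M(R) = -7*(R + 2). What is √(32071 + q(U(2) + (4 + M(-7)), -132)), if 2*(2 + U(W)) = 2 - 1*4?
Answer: 5*√1279 ≈ 178.82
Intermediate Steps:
M(R) = -14 - 7*R (M(R) = -7*(2 + R) = -14 - 7*R)
U(W) = -3 (U(W) = -2 + (2 - 1*4)/2 = -2 + (2 - 4)/2 = -2 + (½)*(-2) = -2 - 1 = -3)
q(d, T) = T + d
√(32071 + q(U(2) + (4 + M(-7)), -132)) = √(32071 + (-132 + (-3 + (4 + (-14 - 7*(-7)))))) = √(32071 + (-132 + (-3 + (4 + (-14 + 49))))) = √(32071 + (-132 + (-3 + (4 + 35)))) = √(32071 + (-132 + (-3 + 39))) = √(32071 + (-132 + 36)) = √(32071 - 96) = √31975 = 5*√1279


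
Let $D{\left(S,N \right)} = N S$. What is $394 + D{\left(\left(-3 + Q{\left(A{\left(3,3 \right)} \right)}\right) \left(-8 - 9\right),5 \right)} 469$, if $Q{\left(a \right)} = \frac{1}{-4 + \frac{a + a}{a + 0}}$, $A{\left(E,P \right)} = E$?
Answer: $\frac{279843}{2} \approx 1.3992 \cdot 10^{5}$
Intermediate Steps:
$Q{\left(a \right)} = - \frac{1}{2}$ ($Q{\left(a \right)} = \frac{1}{-4 + \frac{2 a}{a}} = \frac{1}{-4 + 2} = \frac{1}{-2} = - \frac{1}{2}$)
$394 + D{\left(\left(-3 + Q{\left(A{\left(3,3 \right)} \right)}\right) \left(-8 - 9\right),5 \right)} 469 = 394 + 5 \left(-3 - \frac{1}{2}\right) \left(-8 - 9\right) 469 = 394 + 5 \left(\left(- \frac{7}{2}\right) \left(-17\right)\right) 469 = 394 + 5 \cdot \frac{119}{2} \cdot 469 = 394 + \frac{595}{2} \cdot 469 = 394 + \frac{279055}{2} = \frac{279843}{2}$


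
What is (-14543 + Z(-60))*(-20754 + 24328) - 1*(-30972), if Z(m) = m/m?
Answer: -51942136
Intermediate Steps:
Z(m) = 1
(-14543 + Z(-60))*(-20754 + 24328) - 1*(-30972) = (-14543 + 1)*(-20754 + 24328) - 1*(-30972) = -14542*3574 + 30972 = -51973108 + 30972 = -51942136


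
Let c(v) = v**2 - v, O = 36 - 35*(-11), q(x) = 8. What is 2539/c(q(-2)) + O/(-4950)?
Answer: 6272237/138600 ≈ 45.254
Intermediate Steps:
O = 421 (O = 36 + 385 = 421)
2539/c(q(-2)) + O/(-4950) = 2539/((8*(-1 + 8))) + 421/(-4950) = 2539/((8*7)) + 421*(-1/4950) = 2539/56 - 421/4950 = 6272237/138600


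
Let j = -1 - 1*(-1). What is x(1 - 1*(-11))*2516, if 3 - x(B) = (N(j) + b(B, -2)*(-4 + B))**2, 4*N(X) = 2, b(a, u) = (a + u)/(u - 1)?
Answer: -15436289/9 ≈ -1.7151e+6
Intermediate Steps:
j = 0 (j = -1 + 1 = 0)
b(a, u) = (a + u)/(-1 + u)
N(X) = 1/2 (N(X) = (1/4)*2 = 1/2)
x(B) = 3 - (1/2 + (-4 + B)*(2/3 - B/3))**2 (x(B) = 3 - (1/2 + ((B - 2)/(-1 - 2))*(-4 + B))**2 = 3 - (1/2 + ((-2 + B)/(-3))*(-4 + B))**2 = 3 - (1/2 + (-(-2 + B)/3)*(-4 + B))**2 = 3 - (1/2 + (2/3 - B/3)*(-4 + B))**2 = 3 - (1/2 + (-4 + B)*(2/3 - B/3))**2)
x(1 - 1*(-11))*2516 = (3 - (13 - 12*(1 - 1*(-11)) + 2*(1 - 1*(-11))**2)**2/36)*2516 = (3 - (13 - 12*(1 + 11) + 2*(1 + 11)**2)**2/36)*2516 = (3 - (13 - 12*12 + 2*12**2)**2/36)*2516 = (3 - (13 - 144 + 2*144)**2/36)*2516 = (3 - (13 - 144 + 288)**2/36)*2516 = (3 - 1/36*157**2)*2516 = (3 - 1/36*24649)*2516 = (3 - 24649/36)*2516 = -24541/36*2516 = -15436289/9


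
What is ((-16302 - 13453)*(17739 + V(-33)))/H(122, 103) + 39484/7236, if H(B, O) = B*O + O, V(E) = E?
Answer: -317644058857/7639407 ≈ -41580.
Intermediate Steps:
H(B, O) = O + B*O
((-16302 - 13453)*(17739 + V(-33)))/H(122, 103) + 39484/7236 = ((-16302 - 13453)*(17739 - 33))/((103*(1 + 122))) + 39484/7236 = (-29755*17706)/((103*123)) + 39484*(1/7236) = -526842030/12669 + 9871/1809 = -526842030*1/12669 + 9871/1809 = -175614010/4223 + 9871/1809 = -317644058857/7639407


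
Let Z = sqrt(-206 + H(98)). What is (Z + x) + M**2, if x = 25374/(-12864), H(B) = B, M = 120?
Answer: 30869371/2144 + 6*I*sqrt(3) ≈ 14398.0 + 10.392*I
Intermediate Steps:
x = -4229/2144 (x = 25374*(-1/12864) = -4229/2144 ≈ -1.9725)
Z = 6*I*sqrt(3) (Z = sqrt(-206 + 98) = sqrt(-108) = 6*I*sqrt(3) ≈ 10.392*I)
(Z + x) + M**2 = (6*I*sqrt(3) - 4229/2144) + 120**2 = (-4229/2144 + 6*I*sqrt(3)) + 14400 = 30869371/2144 + 6*I*sqrt(3)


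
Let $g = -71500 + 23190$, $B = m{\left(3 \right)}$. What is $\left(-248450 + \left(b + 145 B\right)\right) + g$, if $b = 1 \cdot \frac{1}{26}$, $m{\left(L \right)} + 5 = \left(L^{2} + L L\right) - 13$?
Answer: $- \frac{7715759}{26} \approx -2.9676 \cdot 10^{5}$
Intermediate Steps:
$m{\left(L \right)} = -18 + 2 L^{2}$ ($m{\left(L \right)} = -5 - \left(13 - L^{2} - L L\right) = -5 + \left(\left(L^{2} + L^{2}\right) - 13\right) = -5 + \left(2 L^{2} - 13\right) = -5 + \left(-13 + 2 L^{2}\right) = -18 + 2 L^{2}$)
$B = 0$ ($B = -18 + 2 \cdot 3^{2} = -18 + 2 \cdot 9 = -18 + 18 = 0$)
$b = \frac{1}{26}$ ($b = 1 \cdot \frac{1}{26} = \frac{1}{26} \approx 0.038462$)
$g = -48310$
$\left(-248450 + \left(b + 145 B\right)\right) + g = \left(-248450 + \left(\frac{1}{26} + 145 \cdot 0\right)\right) - 48310 = \left(-248450 + \left(\frac{1}{26} + 0\right)\right) - 48310 = \left(-248450 + \frac{1}{26}\right) - 48310 = - \frac{6459699}{26} - 48310 = - \frac{7715759}{26}$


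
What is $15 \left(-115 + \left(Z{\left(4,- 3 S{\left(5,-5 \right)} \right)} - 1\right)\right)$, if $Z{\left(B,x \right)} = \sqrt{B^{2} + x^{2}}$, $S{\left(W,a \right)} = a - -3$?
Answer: $-1740 + 30 \sqrt{13} \approx -1631.8$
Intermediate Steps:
$S{\left(W,a \right)} = 3 + a$ ($S{\left(W,a \right)} = a + 3 = 3 + a$)
$15 \left(-115 + \left(Z{\left(4,- 3 S{\left(5,-5 \right)} \right)} - 1\right)\right) = 15 \left(-115 + \left(\sqrt{4^{2} + \left(- 3 \left(3 - 5\right)\right)^{2}} - 1\right)\right) = 15 \left(-115 - \left(1 - \sqrt{16 + \left(\left(-3\right) \left(-2\right)\right)^{2}}\right)\right) = 15 \left(-115 - \left(1 - \sqrt{16 + 6^{2}}\right)\right) = 15 \left(-115 - \left(1 - \sqrt{16 + 36}\right)\right) = 15 \left(-115 - \left(1 - \sqrt{52}\right)\right) = 15 \left(-115 - \left(1 - 2 \sqrt{13}\right)\right) = 15 \left(-116 + 2 \sqrt{13}\right) = -1740 + 30 \sqrt{13}$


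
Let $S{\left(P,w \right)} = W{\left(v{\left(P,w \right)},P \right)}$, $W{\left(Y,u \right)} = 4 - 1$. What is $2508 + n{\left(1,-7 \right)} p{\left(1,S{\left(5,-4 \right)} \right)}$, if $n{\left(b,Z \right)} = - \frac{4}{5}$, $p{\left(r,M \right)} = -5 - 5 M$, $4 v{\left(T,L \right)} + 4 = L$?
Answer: $2524$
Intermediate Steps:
$v{\left(T,L \right)} = -1 + \frac{L}{4}$
$W{\left(Y,u \right)} = 3$ ($W{\left(Y,u \right)} = 4 - 1 = 3$)
$S{\left(P,w \right)} = 3$
$n{\left(b,Z \right)} = - \frac{4}{5}$ ($n{\left(b,Z \right)} = \left(-4\right) \frac{1}{5} = - \frac{4}{5}$)
$2508 + n{\left(1,-7 \right)} p{\left(1,S{\left(5,-4 \right)} \right)} = 2508 - \frac{4 \left(-5 - 15\right)}{5} = 2508 - -16 = 2508 + 16 = 2524$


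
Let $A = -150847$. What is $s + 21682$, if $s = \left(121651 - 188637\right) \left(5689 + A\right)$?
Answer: $9723575470$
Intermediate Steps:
$s = 9723553788$ ($s = \left(121651 - 188637\right) \left(5689 - 150847\right) = \left(-66986\right) \left(-145158\right) = 9723553788$)
$s + 21682 = 9723553788 + 21682 = 9723575470$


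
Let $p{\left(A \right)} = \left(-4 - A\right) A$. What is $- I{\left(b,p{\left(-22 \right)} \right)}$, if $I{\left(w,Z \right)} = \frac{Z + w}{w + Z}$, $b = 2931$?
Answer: $-1$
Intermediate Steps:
$p{\left(A \right)} = A \left(-4 - A\right)$
$I{\left(w,Z \right)} = 1$ ($I{\left(w,Z \right)} = \frac{Z + w}{Z + w} = 1$)
$- I{\left(b,p{\left(-22 \right)} \right)} = \left(-1\right) 1 = -1$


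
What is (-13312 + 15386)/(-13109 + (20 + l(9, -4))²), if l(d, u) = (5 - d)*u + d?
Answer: -61/326 ≈ -0.18712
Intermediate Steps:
l(d, u) = d + u*(5 - d) (l(d, u) = u*(5 - d) + d = d + u*(5 - d))
(-13312 + 15386)/(-13109 + (20 + l(9, -4))²) = (-13312 + 15386)/(-13109 + (20 + (9 + 5*(-4) - 1*9*(-4)))²) = 2074/(-13109 + (20 + (9 - 20 + 36))²) = 2074/(-13109 + (20 + 25)²) = 2074/(-13109 + 45²) = 2074/(-13109 + 2025) = 2074/(-11084) = 2074*(-1/11084) = -61/326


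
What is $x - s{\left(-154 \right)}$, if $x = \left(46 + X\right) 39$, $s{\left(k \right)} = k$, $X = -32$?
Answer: $700$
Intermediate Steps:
$x = 546$ ($x = \left(46 - 32\right) 39 = 14 \cdot 39 = 546$)
$x - s{\left(-154 \right)} = 546 - -154 = 546 + 154 = 700$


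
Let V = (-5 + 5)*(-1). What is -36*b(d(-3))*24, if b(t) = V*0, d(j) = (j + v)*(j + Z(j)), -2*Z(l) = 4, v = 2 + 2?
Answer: 0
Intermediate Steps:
V = 0 (V = 0*(-1) = 0)
v = 4
Z(l) = -2 (Z(l) = -½*4 = -2)
d(j) = (-2 + j)*(4 + j) (d(j) = (j + 4)*(j - 2) = (4 + j)*(-2 + j) = (-2 + j)*(4 + j))
b(t) = 0 (b(t) = 0*0 = 0)
-36*b(d(-3))*24 = -36*0*24 = 0*24 = 0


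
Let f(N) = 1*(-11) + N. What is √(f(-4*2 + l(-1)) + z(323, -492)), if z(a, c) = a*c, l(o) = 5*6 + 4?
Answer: I*√158901 ≈ 398.62*I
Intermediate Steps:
l(o) = 34 (l(o) = 30 + 4 = 34)
f(N) = -11 + N
√(f(-4*2 + l(-1)) + z(323, -492)) = √((-11 + (-4*2 + 34)) + 323*(-492)) = √((-11 + (-8 + 34)) - 158916) = √((-11 + 26) - 158916) = √(15 - 158916) = √(-158901) = I*√158901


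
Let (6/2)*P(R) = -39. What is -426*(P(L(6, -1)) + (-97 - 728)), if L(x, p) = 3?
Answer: 356988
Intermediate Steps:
P(R) = -13 (P(R) = (⅓)*(-39) = -13)
-426*(P(L(6, -1)) + (-97 - 728)) = -426*(-13 + (-97 - 728)) = -426*(-13 - 825) = -426*(-838) = 356988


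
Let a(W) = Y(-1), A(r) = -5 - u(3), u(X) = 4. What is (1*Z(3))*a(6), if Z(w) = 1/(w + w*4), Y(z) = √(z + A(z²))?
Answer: I*√10/15 ≈ 0.21082*I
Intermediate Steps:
A(r) = -9 (A(r) = -5 - 1*4 = -5 - 4 = -9)
Y(z) = √(-9 + z) (Y(z) = √(z - 9) = √(-9 + z))
a(W) = I*√10 (a(W) = √(-9 - 1) = √(-10) = I*√10)
Z(w) = 1/(5*w) (Z(w) = 1/(w + 4*w) = 1/(5*w))
(1*Z(3))*a(6) = (1*((⅕)/3))*(I*√10) = (1*((⅕)*(⅓)))*(I*√10) = (1*(1/15))*(I*√10) = (I*√10)/15 = I*√10/15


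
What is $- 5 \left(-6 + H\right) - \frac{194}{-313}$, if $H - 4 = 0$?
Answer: $\frac{3324}{313} \approx 10.62$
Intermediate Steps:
$H = 4$ ($H = 4 + 0 = 4$)
$- 5 \left(-6 + H\right) - \frac{194}{-313} = - 5 \left(-6 + 4\right) - \frac{194}{-313} = \left(-5\right) \left(-2\right) - - \frac{194}{313} = 10 + \frac{194}{313} = \frac{3324}{313}$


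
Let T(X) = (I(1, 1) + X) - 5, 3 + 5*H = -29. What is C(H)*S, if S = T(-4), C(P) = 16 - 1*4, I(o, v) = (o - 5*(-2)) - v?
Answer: 12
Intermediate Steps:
H = -32/5 (H = -3/5 + (1/5)*(-29) = -3/5 - 29/5 = -32/5 ≈ -6.4000)
I(o, v) = 10 + o - v (I(o, v) = (o + 10) - v = (10 + o) - v = 10 + o - v)
C(P) = 12 (C(P) = 16 - 4 = 12)
T(X) = 5 + X (T(X) = ((10 + 1 - 1*1) + X) - 5 = ((10 + 1 - 1) + X) - 5 = (10 + X) - 5 = 5 + X)
S = 1 (S = 5 - 4 = 1)
C(H)*S = 12*1 = 12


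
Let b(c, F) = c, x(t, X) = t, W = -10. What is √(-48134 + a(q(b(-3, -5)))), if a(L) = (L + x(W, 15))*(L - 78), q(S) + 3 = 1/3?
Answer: I*√424010/3 ≈ 217.05*I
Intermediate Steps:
q(S) = -8/3 (q(S) = -3 + 1/3 = -3 + ⅓ = -8/3)
a(L) = (-78 + L)*(-10 + L) (a(L) = (L - 10)*(L - 78) = (-10 + L)*(-78 + L) = (-78 + L)*(-10 + L))
√(-48134 + a(q(b(-3, -5)))) = √(-48134 + (780 + (-8/3)² - 88*(-8/3))) = √(-48134 + (780 + 64/9 + 704/3)) = √(-48134 + 9196/9) = √(-424010/9) = I*√424010/3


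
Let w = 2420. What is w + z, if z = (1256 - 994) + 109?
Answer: 2791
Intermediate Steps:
z = 371 (z = 262 + 109 = 371)
w + z = 2420 + 371 = 2791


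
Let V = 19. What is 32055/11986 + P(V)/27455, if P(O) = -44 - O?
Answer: 879314907/329075630 ≈ 2.6721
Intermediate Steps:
32055/11986 + P(V)/27455 = 32055/11986 + (-44 - 1*19)/27455 = 32055*(1/11986) + (-44 - 19)*(1/27455) = 32055/11986 - 63*1/27455 = 32055/11986 - 63/27455 = 879314907/329075630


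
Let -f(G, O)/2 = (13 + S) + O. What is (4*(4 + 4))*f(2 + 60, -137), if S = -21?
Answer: 9280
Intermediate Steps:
f(G, O) = 16 - 2*O (f(G, O) = -2*((13 - 21) + O) = -2*(-8 + O) = 16 - 2*O)
(4*(4 + 4))*f(2 + 60, -137) = (4*(4 + 4))*(16 - 2*(-137)) = (4*8)*(16 + 274) = 32*290 = 9280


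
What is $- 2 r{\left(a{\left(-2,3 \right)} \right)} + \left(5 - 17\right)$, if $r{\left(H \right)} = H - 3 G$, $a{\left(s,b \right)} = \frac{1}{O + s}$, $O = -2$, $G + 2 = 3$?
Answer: $- \frac{11}{2} \approx -5.5$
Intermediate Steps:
$G = 1$ ($G = -2 + 3 = 1$)
$a{\left(s,b \right)} = \frac{1}{-2 + s}$
$r{\left(H \right)} = -3 + H$ ($r{\left(H \right)} = H - 3 = -3 + H$)
$- 2 r{\left(a{\left(-2,3 \right)} \right)} + \left(5 - 17\right) = - 2 \left(-3 + \frac{1}{-2 - 2}\right) + \left(5 - 17\right) = - 2 \left(-3 + \frac{1}{-4}\right) - 12 = - 2 \left(-3 - \frac{1}{4}\right) - 12 = \left(-2\right) \left(- \frac{13}{4}\right) - 12 = \frac{13}{2} - 12 = - \frac{11}{2}$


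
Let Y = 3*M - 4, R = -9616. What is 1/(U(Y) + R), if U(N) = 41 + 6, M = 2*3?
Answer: -1/9569 ≈ -0.00010450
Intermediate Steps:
M = 6
Y = 14 (Y = 3*6 - 4 = 18 - 4 = 14)
U(N) = 47
1/(U(Y) + R) = 1/(47 - 9616) = 1/(-9569) = -1/9569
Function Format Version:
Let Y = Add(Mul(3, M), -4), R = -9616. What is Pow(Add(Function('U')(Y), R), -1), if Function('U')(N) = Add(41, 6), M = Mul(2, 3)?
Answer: Rational(-1, 9569) ≈ -0.00010450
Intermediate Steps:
M = 6
Y = 14 (Y = Add(Mul(3, 6), -4) = Add(18, -4) = 14)
Function('U')(N) = 47
Pow(Add(Function('U')(Y), R), -1) = Pow(Add(47, -9616), -1) = Pow(-9569, -1) = Rational(-1, 9569)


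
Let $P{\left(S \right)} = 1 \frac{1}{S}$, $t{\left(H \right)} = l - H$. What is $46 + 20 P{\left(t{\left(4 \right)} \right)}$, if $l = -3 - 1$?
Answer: $\frac{87}{2} \approx 43.5$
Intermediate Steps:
$l = -4$
$t{\left(H \right)} = -4 - H$
$P{\left(S \right)} = \frac{1}{S}$
$46 + 20 P{\left(t{\left(4 \right)} \right)} = 46 + \frac{20}{-4 - 4} = 46 + \frac{20}{-8} = 46 + 20 \left(- \frac{1}{8}\right) = 46 - \frac{5}{2} = \frac{87}{2}$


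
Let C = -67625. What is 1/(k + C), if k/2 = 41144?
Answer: 1/14663 ≈ 6.8199e-5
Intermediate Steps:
k = 82288 (k = 2*41144 = 82288)
1/(k + C) = 1/(82288 - 67625) = 1/14663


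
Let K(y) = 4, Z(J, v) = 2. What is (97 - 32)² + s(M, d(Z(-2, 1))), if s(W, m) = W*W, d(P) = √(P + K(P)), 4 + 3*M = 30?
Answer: 38701/9 ≈ 4300.1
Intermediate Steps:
M = 26/3 (M = -4/3 + (⅓)*30 = -4/3 + 10 = 26/3 ≈ 8.6667)
d(P) = √(4 + P) (d(P) = √(P + 4) = √(4 + P))
s(W, m) = W²
(97 - 32)² + s(M, d(Z(-2, 1))) = (97 - 32)² + (26/3)² = 65² + 676/9 = 4225 + 676/9 = 38701/9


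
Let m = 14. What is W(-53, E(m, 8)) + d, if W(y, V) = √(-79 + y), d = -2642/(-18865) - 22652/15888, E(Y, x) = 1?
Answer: -96338471/74931780 + 2*I*√33 ≈ -1.2857 + 11.489*I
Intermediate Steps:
d = -96338471/74931780 (d = -2642*(-1/18865) - 22652*1/15888 = 2642/18865 - 5663/3972 = -96338471/74931780 ≈ -1.2857)
W(-53, E(m, 8)) + d = √(-79 - 53) - 96338471/74931780 = √(-132) - 96338471/74931780 = 2*I*√33 - 96338471/74931780 = -96338471/74931780 + 2*I*√33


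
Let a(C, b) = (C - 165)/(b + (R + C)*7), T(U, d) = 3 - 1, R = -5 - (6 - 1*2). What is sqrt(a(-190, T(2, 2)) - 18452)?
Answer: I*sqrt(35701930407)/1391 ≈ 135.84*I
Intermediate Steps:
R = -9 (R = -5 - (6 - 2) = -5 - 1*4 = -5 - 4 = -9)
T(U, d) = 2
a(C, b) = (-165 + C)/(-63 + b + 7*C) (a(C, b) = (C - 165)/(b + (-9 + C)*7) = (-165 + C)/(b + (-63 + 7*C)) = (-165 + C)/(-63 + b + 7*C))
sqrt(a(-190, T(2, 2)) - 18452) = sqrt((-165 - 190)/(-63 + 2 + 7*(-190)) - 18452) = sqrt(-355/(-63 + 2 - 1330) - 18452) = sqrt(-355/(-1391) - 18452) = sqrt(-1/1391*(-355) - 18452) = sqrt(355/1391 - 18452) = sqrt(-25666377/1391) = I*sqrt(35701930407)/1391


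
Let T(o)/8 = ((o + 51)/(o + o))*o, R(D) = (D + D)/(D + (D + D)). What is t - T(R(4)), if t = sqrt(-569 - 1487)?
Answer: -620/3 + 2*I*sqrt(514) ≈ -206.67 + 45.343*I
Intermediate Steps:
R(D) = 2/3 (R(D) = (2*D)/(D + 2*D) = (2*D)/((3*D)) = (2*D)*(1/(3*D)) = 2/3)
t = 2*I*sqrt(514) (t = sqrt(-2056) = 2*I*sqrt(514) ≈ 45.343*I)
T(o) = 204 + 4*o (T(o) = 8*(((o + 51)/(o + o))*o) = 8*(((51 + o)/((2*o)))*o) = 8*(((51 + o)*(1/(2*o)))*o) = 8*(((51 + o)/(2*o))*o) = 8*(51/2 + o/2) = 204 + 4*o)
t - T(R(4)) = 2*I*sqrt(514) - (204 + 4*(2/3)) = 2*I*sqrt(514) - (204 + 8/3) = 2*I*sqrt(514) - 1*620/3 = 2*I*sqrt(514) - 620/3 = -620/3 + 2*I*sqrt(514)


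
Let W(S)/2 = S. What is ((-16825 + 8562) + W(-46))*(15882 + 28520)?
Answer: -370978710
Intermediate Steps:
W(S) = 2*S
((-16825 + 8562) + W(-46))*(15882 + 28520) = ((-16825 + 8562) + 2*(-46))*(15882 + 28520) = (-8263 - 92)*44402 = -8355*44402 = -370978710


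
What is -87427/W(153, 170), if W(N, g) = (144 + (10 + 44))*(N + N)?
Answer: -87427/60588 ≈ -1.4430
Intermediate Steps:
W(N, g) = 396*N (W(N, g) = (144 + 54)*(2*N) = 198*(2*N) = 396*N)
-87427/W(153, 170) = -87427/(396*153) = -87427/60588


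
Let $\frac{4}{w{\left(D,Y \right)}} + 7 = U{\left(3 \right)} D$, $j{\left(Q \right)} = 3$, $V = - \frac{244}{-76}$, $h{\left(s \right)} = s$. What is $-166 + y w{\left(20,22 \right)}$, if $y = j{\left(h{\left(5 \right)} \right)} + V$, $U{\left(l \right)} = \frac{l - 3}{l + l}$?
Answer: $- \frac{22550}{133} \approx -169.55$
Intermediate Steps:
$U{\left(l \right)} = \frac{-3 + l}{2 l}$
$V = \frac{61}{19}$ ($V = \left(-244\right) \left(- \frac{1}{76}\right) = \frac{61}{19} \approx 3.2105$)
$w{\left(D,Y \right)} = - \frac{4}{7}$ ($w{\left(D,Y \right)} = \frac{4}{-7 + \frac{-3 + 3}{2 \cdot 3} D} = \frac{4}{-7 + \frac{1}{2} \cdot \frac{1}{3} \cdot 0 D} = \frac{4}{-7 + 0 D} = \frac{4}{-7 + 0} = \frac{4}{-7} = 4 \left(- \frac{1}{7}\right) = - \frac{4}{7}$)
$y = \frac{118}{19}$ ($y = 3 + \frac{61}{19} = \frac{118}{19} \approx 6.2105$)
$-166 + y w{\left(20,22 \right)} = -166 + \frac{118}{19} \left(- \frac{4}{7}\right) = -166 - \frac{472}{133} = - \frac{22550}{133}$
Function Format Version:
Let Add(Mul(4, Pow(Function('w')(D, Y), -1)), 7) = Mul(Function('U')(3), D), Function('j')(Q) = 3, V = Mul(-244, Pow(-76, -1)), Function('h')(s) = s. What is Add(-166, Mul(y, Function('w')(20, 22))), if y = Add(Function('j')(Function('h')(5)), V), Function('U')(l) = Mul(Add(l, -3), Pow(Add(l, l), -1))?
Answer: Rational(-22550, 133) ≈ -169.55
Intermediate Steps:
Function('U')(l) = Mul(Rational(1, 2), Pow(l, -1), Add(-3, l)) (Function('U')(l) = Mul(Add(-3, l), Pow(Mul(2, l), -1)) = Mul(Add(-3, l), Mul(Rational(1, 2), Pow(l, -1))) = Mul(Rational(1, 2), Pow(l, -1), Add(-3, l)))
V = Rational(61, 19) (V = Mul(-244, Rational(-1, 76)) = Rational(61, 19) ≈ 3.2105)
Function('w')(D, Y) = Rational(-4, 7) (Function('w')(D, Y) = Mul(4, Pow(Add(-7, Mul(Mul(Rational(1, 2), Pow(3, -1), Add(-3, 3)), D)), -1)) = Mul(4, Pow(Add(-7, Mul(Mul(Rational(1, 2), Rational(1, 3), 0), D)), -1)) = Mul(4, Pow(Add(-7, Mul(0, D)), -1)) = Mul(4, Pow(Add(-7, 0), -1)) = Mul(4, Pow(-7, -1)) = Mul(4, Rational(-1, 7)) = Rational(-4, 7))
y = Rational(118, 19) (y = Add(3, Rational(61, 19)) = Rational(118, 19) ≈ 6.2105)
Add(-166, Mul(y, Function('w')(20, 22))) = Add(-166, Mul(Rational(118, 19), Rational(-4, 7))) = Add(-166, Rational(-472, 133)) = Rational(-22550, 133)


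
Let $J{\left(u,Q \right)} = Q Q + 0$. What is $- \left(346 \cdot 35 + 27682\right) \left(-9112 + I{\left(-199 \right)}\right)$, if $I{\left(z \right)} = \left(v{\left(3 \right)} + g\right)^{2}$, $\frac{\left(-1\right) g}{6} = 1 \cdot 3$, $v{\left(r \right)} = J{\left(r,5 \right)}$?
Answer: $360634896$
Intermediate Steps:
$J{\left(u,Q \right)} = Q^{2}$ ($J{\left(u,Q \right)} = Q^{2} + 0 = Q^{2}$)
$v{\left(r \right)} = 25$ ($v{\left(r \right)} = 5^{2} = 25$)
$g = -18$ ($g = - 6 \cdot 1 \cdot 3 = \left(-6\right) 3 = -18$)
$I{\left(z \right)} = 49$ ($I{\left(z \right)} = \left(25 - 18\right)^{2} = 7^{2} = 49$)
$- \left(346 \cdot 35 + 27682\right) \left(-9112 + I{\left(-199 \right)}\right) = - \left(346 \cdot 35 + 27682\right) \left(-9112 + 49\right) = - \left(12110 + 27682\right) \left(-9063\right) = - 39792 \left(-9063\right) = \left(-1\right) \left(-360634896\right) = 360634896$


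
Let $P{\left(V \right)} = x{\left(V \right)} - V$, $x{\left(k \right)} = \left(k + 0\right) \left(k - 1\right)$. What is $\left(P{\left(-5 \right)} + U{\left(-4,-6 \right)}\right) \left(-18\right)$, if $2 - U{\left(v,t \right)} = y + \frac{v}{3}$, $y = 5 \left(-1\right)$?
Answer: $-780$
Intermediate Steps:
$x{\left(k \right)} = k \left(-1 + k\right)$
$y = -5$
$U{\left(v,t \right)} = 7 - \frac{v}{3}$ ($U{\left(v,t \right)} = 2 - \left(-5 + \frac{v}{3}\right) = 7 - \frac{v}{3}$)
$P{\left(V \right)} = - V + V \left(-1 + V\right)$ ($P{\left(V \right)} = V \left(-1 + V\right) - V = - V + V \left(-1 + V\right)$)
$\left(P{\left(-5 \right)} + U{\left(-4,-6 \right)}\right) \left(-18\right) = \left(- 5 \left(-2 - 5\right) + \left(7 - - \frac{4}{3}\right)\right) \left(-18\right) = \left(\left(-5\right) \left(-7\right) + \left(7 + \frac{4}{3}\right)\right) \left(-18\right) = \left(35 + \frac{25}{3}\right) \left(-18\right) = \frac{130}{3} \left(-18\right) = -780$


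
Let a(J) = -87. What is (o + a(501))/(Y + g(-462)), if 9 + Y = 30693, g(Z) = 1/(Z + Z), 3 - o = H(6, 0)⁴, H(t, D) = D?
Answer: -77616/28352015 ≈ -0.0027376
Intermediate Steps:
o = 3 (o = 3 - 1*0⁴ = 3 - 1*0 = 3 + 0 = 3)
g(Z) = 1/(2*Z)
Y = 30684 (Y = -9 + 30693 = 30684)
(o + a(501))/(Y + g(-462)) = (3 - 87)/(30684 + (½)/(-462)) = -84/(30684 + (½)*(-1/462)) = -84/(30684 - 1/924) = -84/28352015/924 = -84*924/28352015 = -77616/28352015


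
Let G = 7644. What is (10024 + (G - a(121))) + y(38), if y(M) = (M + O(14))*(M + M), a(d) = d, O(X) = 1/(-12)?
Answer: 61286/3 ≈ 20429.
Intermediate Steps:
O(X) = -1/12
y(M) = 2*M*(-1/12 + M) (y(M) = (M - 1/12)*(M + M) = (-1/12 + M)*(2*M) = 2*M*(-1/12 + M))
(10024 + (G - a(121))) + y(38) = (10024 + (7644 - 1*121)) + (⅙)*38*(-1 + 12*38) = (10024 + (7644 - 121)) + (⅙)*38*(-1 + 456) = (10024 + 7523) + (⅙)*38*455 = 17547 + 8645/3 = 61286/3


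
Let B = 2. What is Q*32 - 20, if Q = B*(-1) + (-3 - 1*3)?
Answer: -276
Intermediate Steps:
Q = -8 (Q = 2*(-1) + (-3 - 1*3) = -2 + (-3 - 3) = -2 - 6 = -8)
Q*32 - 20 = -8*32 - 20 = -256 - 20 = -276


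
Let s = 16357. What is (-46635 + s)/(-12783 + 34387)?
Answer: -15139/10802 ≈ -1.4015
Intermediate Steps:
(-46635 + s)/(-12783 + 34387) = (-46635 + 16357)/(-12783 + 34387) = -30278/21604 = -30278*1/21604 = -15139/10802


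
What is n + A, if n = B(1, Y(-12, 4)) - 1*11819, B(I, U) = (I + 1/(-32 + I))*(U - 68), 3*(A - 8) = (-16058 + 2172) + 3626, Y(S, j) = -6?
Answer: -474381/31 ≈ -15303.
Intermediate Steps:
A = -3412 (A = 8 + ((-16058 + 2172) + 3626)/3 = 8 + (-13886 + 3626)/3 = 8 + (1/3)*(-10260) = 8 - 3420 = -3412)
B(I, U) = (-68 + U)*(I + 1/(-32 + I)) (B(I, U) = (I + 1/(-32 + I))*(-68 + U) = (-68 + U)*(I + 1/(-32 + I)))
n = -368609/31 (n = (-68 - 6 - 68*1**2 + 2176*1 - 6*1**2 - 32*1*(-6))/(-32 + 1) - 1*11819 = (-68 - 6 - 68*1 + 2176 - 6*1 + 192)/(-31) - 11819 = -(-68 - 6 - 68 + 2176 - 6 + 192)/31 - 11819 = -1/31*2220 - 11819 = -2220/31 - 11819 = -368609/31 ≈ -11891.)
n + A = -368609/31 - 3412 = -474381/31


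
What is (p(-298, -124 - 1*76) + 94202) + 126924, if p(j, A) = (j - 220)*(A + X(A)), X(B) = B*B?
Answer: -20395274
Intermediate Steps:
X(B) = B²
p(j, A) = (-220 + j)*(A + A²) (p(j, A) = (j - 220)*(A + A²) = (-220 + j)*(A + A²))
(p(-298, -124 - 1*76) + 94202) + 126924 = ((-124 - 1*76)*(-220 - 298 - 220*(-124 - 1*76) + (-124 - 1*76)*(-298)) + 94202) + 126924 = ((-124 - 76)*(-220 - 298 - 220*(-124 - 76) + (-124 - 76)*(-298)) + 94202) + 126924 = (-200*(-220 - 298 - 220*(-200) - 200*(-298)) + 94202) + 126924 = (-200*(-220 - 298 + 44000 + 59600) + 94202) + 126924 = (-200*103082 + 94202) + 126924 = (-20616400 + 94202) + 126924 = -20522198 + 126924 = -20395274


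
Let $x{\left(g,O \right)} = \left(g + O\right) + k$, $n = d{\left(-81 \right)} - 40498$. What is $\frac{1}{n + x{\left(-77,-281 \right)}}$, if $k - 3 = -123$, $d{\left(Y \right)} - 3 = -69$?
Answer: $- \frac{1}{41042} \approx -2.4365 \cdot 10^{-5}$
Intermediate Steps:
$d{\left(Y \right)} = -66$ ($d{\left(Y \right)} = 3 - 69 = -66$)
$k = -120$ ($k = 3 - 123 = -120$)
$n = -40564$ ($n = -66 - 40498 = -40564$)
$x{\left(g,O \right)} = -120 + O + g$ ($x{\left(g,O \right)} = \left(g + O\right) - 120 = \left(O + g\right) - 120 = -120 + O + g$)
$\frac{1}{n + x{\left(-77,-281 \right)}} = \frac{1}{-40564 - 478} = \frac{1}{-41042} = - \frac{1}{41042}$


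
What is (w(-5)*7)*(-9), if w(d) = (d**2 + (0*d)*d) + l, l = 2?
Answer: -1701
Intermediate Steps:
w(d) = 2 + d**2 (w(d) = (d**2 + (0*d)*d) + 2 = (d**2 + 0*d) + 2 = (d**2 + 0) + 2 = d**2 + 2 = 2 + d**2)
(w(-5)*7)*(-9) = ((2 + (-5)**2)*7)*(-9) = ((2 + 25)*7)*(-9) = (27*7)*(-9) = 189*(-9) = -1701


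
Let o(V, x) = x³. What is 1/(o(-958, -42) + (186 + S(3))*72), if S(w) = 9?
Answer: -1/60048 ≈ -1.6653e-5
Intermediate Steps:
1/(o(-958, -42) + (186 + S(3))*72) = 1/((-42)³ + (186 + 9)*72) = 1/(-74088 + 195*72) = 1/(-74088 + 14040) = 1/(-60048) = -1/60048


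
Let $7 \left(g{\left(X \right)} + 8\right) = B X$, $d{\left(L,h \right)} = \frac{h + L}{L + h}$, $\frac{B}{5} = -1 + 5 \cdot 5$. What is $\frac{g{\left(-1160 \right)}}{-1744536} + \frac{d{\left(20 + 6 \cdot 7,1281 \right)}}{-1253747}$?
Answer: $\frac{21822447560}{1913805929343} \approx 0.011403$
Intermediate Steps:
$B = 120$ ($B = 5 \left(-1 + 5 \cdot 5\right) = 5 \left(-1 + 25\right) = 5 \cdot 24 = 120$)
$d{\left(L,h \right)} = 1$ ($d{\left(L,h \right)} = \frac{L + h}{L + h} = 1$)
$g{\left(X \right)} = -8 + \frac{120 X}{7}$
$\frac{g{\left(-1160 \right)}}{-1744536} + \frac{d{\left(20 + 6 \cdot 7,1281 \right)}}{-1253747} = \frac{-8 + \frac{120}{7} \left(-1160\right)}{-1744536} + 1 \frac{1}{-1253747} = \left(-8 - \frac{139200}{7}\right) \left(- \frac{1}{1744536}\right) + 1 \left(- \frac{1}{1253747}\right) = \left(- \frac{139256}{7}\right) \left(- \frac{1}{1744536}\right) - \frac{1}{1253747} = \frac{17407}{1526469} - \frac{1}{1253747} = \frac{21822447560}{1913805929343}$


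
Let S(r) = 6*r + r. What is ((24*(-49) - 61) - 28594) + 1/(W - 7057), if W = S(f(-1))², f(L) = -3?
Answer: -197361897/6616 ≈ -29831.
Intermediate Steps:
S(r) = 7*r
W = 441 (W = (7*(-3))² = (-21)² = 441)
((24*(-49) - 61) - 28594) + 1/(W - 7057) = ((24*(-49) - 61) - 28594) + 1/(441 - 7057) = ((-1176 - 61) - 28594) + 1/(-6616) = (-1237 - 28594) - 1/6616 = -29831 - 1/6616 = -197361897/6616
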